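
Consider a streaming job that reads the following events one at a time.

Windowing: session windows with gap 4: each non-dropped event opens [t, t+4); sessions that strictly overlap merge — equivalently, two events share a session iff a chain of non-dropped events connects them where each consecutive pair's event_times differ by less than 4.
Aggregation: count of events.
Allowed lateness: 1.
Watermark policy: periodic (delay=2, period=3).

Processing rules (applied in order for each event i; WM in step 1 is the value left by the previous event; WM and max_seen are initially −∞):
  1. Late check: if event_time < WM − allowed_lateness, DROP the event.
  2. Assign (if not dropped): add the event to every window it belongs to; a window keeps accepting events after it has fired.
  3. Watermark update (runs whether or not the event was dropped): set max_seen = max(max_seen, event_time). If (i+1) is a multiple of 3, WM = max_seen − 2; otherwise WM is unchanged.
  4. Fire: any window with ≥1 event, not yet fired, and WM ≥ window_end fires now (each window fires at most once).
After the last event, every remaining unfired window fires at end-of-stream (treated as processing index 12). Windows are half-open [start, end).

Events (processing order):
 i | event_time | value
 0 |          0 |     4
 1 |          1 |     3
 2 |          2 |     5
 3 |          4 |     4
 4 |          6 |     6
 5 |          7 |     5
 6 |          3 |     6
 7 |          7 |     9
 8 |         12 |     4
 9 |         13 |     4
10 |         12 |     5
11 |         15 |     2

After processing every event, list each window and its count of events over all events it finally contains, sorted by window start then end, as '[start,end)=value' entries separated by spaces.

[0,11)=7 [12,19)=4

i=0 t=0 v=4: → [0,4); WM=−∞
i=1 t=1 v=3: → [0,5); WM=−∞
i=2 t=2 v=5: → [0,6); WM=0
i=3 t=4 v=4: → [0,8); WM=0
i=4 t=6 v=6: → [0,10); WM=0
i=5 t=7 v=5: → [0,11); WM=5
i=6 t=3 v=6: DROP (t<5-1); WM=5
i=7 t=7 v=9: → [0,11); WM=5
i=8 t=12 v=4: → [12,16); WM=10
i=9 t=13 v=4: → [12,17); WM=10
i=10 t=12 v=5: → [12,17); WM=10
i=11 t=15 v=2: → [12,19); WM=13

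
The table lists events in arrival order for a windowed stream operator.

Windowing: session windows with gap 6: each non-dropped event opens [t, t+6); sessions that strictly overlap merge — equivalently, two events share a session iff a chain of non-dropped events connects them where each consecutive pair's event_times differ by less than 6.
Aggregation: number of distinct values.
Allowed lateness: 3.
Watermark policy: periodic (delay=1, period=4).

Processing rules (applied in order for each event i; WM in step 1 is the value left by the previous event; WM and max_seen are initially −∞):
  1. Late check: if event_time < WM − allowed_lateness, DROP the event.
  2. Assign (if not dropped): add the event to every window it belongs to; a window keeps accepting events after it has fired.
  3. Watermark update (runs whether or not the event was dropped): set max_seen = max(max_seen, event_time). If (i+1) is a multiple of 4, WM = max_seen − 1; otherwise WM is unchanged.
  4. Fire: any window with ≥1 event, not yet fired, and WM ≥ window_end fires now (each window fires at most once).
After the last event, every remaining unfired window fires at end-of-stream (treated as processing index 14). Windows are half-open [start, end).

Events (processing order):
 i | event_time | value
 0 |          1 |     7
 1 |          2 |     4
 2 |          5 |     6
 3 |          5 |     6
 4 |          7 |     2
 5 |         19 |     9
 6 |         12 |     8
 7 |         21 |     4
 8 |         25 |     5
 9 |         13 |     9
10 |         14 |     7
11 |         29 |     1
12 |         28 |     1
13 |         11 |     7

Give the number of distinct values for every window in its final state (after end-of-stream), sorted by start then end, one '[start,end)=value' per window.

i=0 t=1 v=7: → [1,7); WM=−∞
i=1 t=2 v=4: → [1,8); WM=−∞
i=2 t=5 v=6: → [1,11); WM=−∞
i=3 t=5 v=6: → [1,11); WM=4
i=4 t=7 v=2: → [1,13); WM=4
i=5 t=19 v=9: → [19,25); WM=4
i=6 t=12 v=8: → [1,18); WM=4
i=7 t=21 v=4: → [19,27); WM=20
i=8 t=25 v=5: → [19,31); WM=20
i=9 t=13 v=9: DROP (t<20-3); WM=20
i=10 t=14 v=7: DROP (t<20-3); WM=20
i=11 t=29 v=1: → [19,35); WM=28
i=12 t=28 v=1: → [19,35); WM=28
i=13 t=11 v=7: DROP (t<28-3); WM=28

[1,18)=5 [19,35)=4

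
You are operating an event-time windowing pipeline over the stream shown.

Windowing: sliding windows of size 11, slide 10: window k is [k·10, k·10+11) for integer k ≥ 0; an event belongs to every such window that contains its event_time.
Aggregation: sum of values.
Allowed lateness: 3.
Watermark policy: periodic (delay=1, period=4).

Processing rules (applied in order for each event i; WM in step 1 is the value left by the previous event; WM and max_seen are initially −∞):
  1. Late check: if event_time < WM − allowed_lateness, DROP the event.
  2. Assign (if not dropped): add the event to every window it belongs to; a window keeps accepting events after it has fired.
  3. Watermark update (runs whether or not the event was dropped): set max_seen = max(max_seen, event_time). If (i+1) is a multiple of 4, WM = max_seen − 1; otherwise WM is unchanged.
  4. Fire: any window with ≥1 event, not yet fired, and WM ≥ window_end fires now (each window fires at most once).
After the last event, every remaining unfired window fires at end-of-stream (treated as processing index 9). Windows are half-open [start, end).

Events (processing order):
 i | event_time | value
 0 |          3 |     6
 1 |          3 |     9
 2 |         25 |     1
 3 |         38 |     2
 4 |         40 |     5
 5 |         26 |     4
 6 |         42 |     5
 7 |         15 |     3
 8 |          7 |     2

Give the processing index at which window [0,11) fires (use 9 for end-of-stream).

3

i=0 t=3 v=6: → [0,11); WM=−∞
i=1 t=3 v=9: → [0,11); WM=−∞
i=2 t=25 v=1: → [20,31); WM=−∞
i=3 t=38 v=2: → [30,41); WM=37; [0,11) fires=15 [20,31) fires=1
i=4 t=40 v=5: → [40,51),[30,41); WM=37
i=5 t=26 v=4: DROP (t<37-3); WM=37
i=6 t=42 v=5: → [40,51); WM=37
i=7 t=15 v=3: DROP (t<37-3); WM=41; [30,41) fires=7
i=8 t=7 v=2: DROP (t<41-3); WM=41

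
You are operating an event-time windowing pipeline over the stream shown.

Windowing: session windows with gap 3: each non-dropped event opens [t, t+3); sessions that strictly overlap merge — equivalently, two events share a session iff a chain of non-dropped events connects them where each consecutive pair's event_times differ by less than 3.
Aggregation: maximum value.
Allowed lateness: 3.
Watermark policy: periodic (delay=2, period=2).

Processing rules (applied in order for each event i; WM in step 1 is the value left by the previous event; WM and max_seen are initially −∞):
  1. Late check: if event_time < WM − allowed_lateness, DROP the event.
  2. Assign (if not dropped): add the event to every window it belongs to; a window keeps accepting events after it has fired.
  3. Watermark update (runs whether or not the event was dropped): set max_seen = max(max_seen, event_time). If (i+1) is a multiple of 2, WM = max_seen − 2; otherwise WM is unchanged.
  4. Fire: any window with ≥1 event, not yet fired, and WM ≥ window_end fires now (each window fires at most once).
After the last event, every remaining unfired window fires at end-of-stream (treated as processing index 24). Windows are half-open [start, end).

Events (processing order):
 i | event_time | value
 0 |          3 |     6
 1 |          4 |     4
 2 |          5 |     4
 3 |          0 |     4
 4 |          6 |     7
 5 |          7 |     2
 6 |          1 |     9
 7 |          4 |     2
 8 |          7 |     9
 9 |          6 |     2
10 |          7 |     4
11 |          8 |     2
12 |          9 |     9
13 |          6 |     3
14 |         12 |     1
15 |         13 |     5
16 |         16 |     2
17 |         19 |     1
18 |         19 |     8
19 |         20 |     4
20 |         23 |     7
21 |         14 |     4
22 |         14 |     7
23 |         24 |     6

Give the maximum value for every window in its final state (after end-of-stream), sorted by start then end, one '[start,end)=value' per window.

[0,3)=4 [3,12)=9 [12,16)=5 [16,19)=2 [19,23)=8 [23,27)=7

i=0 t=3 v=6: → [3,6); WM=−∞
i=1 t=4 v=4: → [3,7); WM=2
i=2 t=5 v=4: → [3,8); WM=2
i=3 t=0 v=4: → [0,3); WM=3
i=4 t=6 v=7: → [3,9); WM=3
i=5 t=7 v=2: → [3,10); WM=5
i=6 t=1 v=9: DROP (t<5-3); WM=5
i=7 t=4 v=2: → [3,10); WM=5
i=8 t=7 v=9: → [3,10); WM=5
i=9 t=6 v=2: → [3,10); WM=5
i=10 t=7 v=4: → [3,10); WM=5
i=11 t=8 v=2: → [3,11); WM=6
i=12 t=9 v=9: → [3,12); WM=6
i=13 t=6 v=3: → [3,12); WM=7
i=14 t=12 v=1: → [12,15); WM=7
i=15 t=13 v=5: → [12,16); WM=11
i=16 t=16 v=2: → [16,19); WM=11
i=17 t=19 v=1: → [19,22); WM=17
i=18 t=19 v=8: → [19,22); WM=17
i=19 t=20 v=4: → [19,23); WM=18
i=20 t=23 v=7: → [23,26); WM=18
i=21 t=14 v=4: DROP (t<18-3); WM=21
i=22 t=14 v=7: DROP (t<21-3); WM=21
i=23 t=24 v=6: → [23,27); WM=22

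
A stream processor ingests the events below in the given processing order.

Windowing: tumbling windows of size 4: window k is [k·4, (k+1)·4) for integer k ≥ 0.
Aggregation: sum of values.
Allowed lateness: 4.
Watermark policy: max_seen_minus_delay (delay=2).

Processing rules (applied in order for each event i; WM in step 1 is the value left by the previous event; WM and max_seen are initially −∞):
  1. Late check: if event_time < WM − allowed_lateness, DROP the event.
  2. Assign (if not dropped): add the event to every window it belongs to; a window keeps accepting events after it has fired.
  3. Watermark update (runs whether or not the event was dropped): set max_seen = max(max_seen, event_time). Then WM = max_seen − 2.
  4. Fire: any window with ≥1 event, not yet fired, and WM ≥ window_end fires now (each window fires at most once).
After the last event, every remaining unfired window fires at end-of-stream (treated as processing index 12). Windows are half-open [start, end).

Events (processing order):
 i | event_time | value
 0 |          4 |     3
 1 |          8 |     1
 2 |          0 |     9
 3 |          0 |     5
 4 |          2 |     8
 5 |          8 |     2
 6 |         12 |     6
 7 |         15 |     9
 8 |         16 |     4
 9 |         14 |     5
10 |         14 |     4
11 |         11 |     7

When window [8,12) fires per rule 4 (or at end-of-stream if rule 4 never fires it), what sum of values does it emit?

i=0 t=4 v=3: → [4,8); WM=2
i=1 t=8 v=1: → [8,12); WM=6
i=2 t=0 v=9: DROP (t<6-4); WM=6
i=3 t=0 v=5: DROP (t<6-4); WM=6
i=4 t=2 v=8: → [0,4); WM=6; [0,4) fires=8
i=5 t=8 v=2: → [8,12); WM=6
i=6 t=12 v=6: → [12,16); WM=10; [4,8) fires=3
i=7 t=15 v=9: → [12,16); WM=13; [8,12) fires=3
i=8 t=16 v=4: → [16,20); WM=14
i=9 t=14 v=5: → [12,16); WM=14
i=10 t=14 v=4: → [12,16); WM=14
i=11 t=11 v=7: → [8,12); WM=14

3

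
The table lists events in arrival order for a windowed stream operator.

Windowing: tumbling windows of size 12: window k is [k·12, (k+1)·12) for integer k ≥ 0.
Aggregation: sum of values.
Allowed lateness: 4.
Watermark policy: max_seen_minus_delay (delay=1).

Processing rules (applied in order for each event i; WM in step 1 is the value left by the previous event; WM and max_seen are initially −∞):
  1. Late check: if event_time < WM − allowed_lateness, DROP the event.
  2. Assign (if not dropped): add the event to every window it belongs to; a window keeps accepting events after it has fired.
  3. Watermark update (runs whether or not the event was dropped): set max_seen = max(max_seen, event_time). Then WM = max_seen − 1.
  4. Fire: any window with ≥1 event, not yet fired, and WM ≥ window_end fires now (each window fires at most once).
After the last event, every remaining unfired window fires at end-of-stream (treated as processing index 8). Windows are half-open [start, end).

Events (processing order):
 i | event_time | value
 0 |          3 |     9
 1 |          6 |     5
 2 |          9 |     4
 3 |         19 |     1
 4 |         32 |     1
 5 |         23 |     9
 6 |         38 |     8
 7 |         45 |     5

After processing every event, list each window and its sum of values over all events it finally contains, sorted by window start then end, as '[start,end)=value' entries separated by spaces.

i=0 t=3 v=9: → [0,12); WM=2
i=1 t=6 v=5: → [0,12); WM=5
i=2 t=9 v=4: → [0,12); WM=8
i=3 t=19 v=1: → [12,24); WM=18; [0,12) fires=18
i=4 t=32 v=1: → [24,36); WM=31; [12,24) fires=1
i=5 t=23 v=9: DROP (t<31-4); WM=31
i=6 t=38 v=8: → [36,48); WM=37; [24,36) fires=1
i=7 t=45 v=5: → [36,48); WM=44

[0,12)=18 [12,24)=1 [24,36)=1 [36,48)=13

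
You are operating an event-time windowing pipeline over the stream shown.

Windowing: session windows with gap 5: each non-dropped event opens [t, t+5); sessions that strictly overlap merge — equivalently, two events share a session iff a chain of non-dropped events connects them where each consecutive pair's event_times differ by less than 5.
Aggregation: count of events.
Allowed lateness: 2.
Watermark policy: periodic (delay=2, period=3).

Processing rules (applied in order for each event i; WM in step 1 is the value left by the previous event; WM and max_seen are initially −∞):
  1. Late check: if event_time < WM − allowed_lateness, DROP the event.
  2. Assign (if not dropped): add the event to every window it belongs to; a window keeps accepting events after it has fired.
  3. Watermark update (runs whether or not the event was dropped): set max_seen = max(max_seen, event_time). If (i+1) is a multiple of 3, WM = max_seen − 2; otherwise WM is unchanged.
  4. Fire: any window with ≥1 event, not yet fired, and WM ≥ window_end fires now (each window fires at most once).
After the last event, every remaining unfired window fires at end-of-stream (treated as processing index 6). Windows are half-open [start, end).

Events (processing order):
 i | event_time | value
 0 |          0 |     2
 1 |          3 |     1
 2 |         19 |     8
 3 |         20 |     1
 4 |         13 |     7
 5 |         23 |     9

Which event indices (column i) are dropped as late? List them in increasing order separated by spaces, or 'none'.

i=0 t=0 v=2: → [0,5); WM=−∞
i=1 t=3 v=1: → [0,8); WM=−∞
i=2 t=19 v=8: → [19,24); WM=17
i=3 t=20 v=1: → [19,25); WM=17
i=4 t=13 v=7: DROP (t<17-2); WM=17
i=5 t=23 v=9: → [19,28); WM=21

4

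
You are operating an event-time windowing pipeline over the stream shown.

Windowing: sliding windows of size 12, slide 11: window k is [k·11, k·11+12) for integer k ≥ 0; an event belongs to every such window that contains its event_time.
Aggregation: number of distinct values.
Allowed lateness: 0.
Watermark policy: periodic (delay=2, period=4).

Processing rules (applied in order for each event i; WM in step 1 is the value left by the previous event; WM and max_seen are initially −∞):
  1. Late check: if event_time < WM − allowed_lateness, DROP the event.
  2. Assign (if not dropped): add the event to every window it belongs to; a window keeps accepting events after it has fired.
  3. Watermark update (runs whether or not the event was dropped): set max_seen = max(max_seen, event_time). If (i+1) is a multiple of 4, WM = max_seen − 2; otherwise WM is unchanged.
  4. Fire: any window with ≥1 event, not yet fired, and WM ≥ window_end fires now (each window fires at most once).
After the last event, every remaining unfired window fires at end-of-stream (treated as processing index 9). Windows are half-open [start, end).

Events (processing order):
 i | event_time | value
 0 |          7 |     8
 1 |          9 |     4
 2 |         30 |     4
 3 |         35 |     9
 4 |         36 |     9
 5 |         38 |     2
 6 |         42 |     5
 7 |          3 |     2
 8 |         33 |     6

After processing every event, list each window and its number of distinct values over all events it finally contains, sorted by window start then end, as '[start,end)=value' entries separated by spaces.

i=0 t=7 v=8: → [0,12); WM=−∞
i=1 t=9 v=4: → [0,12); WM=−∞
i=2 t=30 v=4: → [22,34); WM=−∞
i=3 t=35 v=9: → [33,45); WM=33; [0,12) fires=2
i=4 t=36 v=9: → [33,45); WM=33
i=5 t=38 v=2: → [33,45); WM=33
i=6 t=42 v=5: → [33,45); WM=33
i=7 t=3 v=2: DROP (t<33-0); WM=40; [22,34) fires=1
i=8 t=33 v=6: DROP (t<40-0); WM=40

[0,12)=2 [22,34)=1 [33,45)=3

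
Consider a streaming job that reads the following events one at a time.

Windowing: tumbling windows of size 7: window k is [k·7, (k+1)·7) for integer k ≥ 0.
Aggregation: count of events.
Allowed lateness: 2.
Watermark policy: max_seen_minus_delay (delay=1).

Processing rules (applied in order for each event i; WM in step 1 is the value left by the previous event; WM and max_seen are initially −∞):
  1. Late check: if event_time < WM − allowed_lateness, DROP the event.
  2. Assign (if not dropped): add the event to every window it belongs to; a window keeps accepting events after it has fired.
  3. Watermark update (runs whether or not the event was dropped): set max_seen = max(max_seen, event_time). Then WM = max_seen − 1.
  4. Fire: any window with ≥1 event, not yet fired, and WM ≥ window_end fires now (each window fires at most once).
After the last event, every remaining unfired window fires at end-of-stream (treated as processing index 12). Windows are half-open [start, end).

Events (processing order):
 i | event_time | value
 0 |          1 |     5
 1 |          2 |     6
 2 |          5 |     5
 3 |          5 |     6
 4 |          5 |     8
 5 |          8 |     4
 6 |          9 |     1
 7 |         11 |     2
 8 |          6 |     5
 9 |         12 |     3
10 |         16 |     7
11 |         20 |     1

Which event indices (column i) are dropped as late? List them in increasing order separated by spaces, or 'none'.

i=0 t=1 v=5: → [0,7); WM=0
i=1 t=2 v=6: → [0,7); WM=1
i=2 t=5 v=5: → [0,7); WM=4
i=3 t=5 v=6: → [0,7); WM=4
i=4 t=5 v=8: → [0,7); WM=4
i=5 t=8 v=4: → [7,14); WM=7; [0,7) fires=5
i=6 t=9 v=1: → [7,14); WM=8
i=7 t=11 v=2: → [7,14); WM=10
i=8 t=6 v=5: DROP (t<10-2); WM=10
i=9 t=12 v=3: → [7,14); WM=11
i=10 t=16 v=7: → [14,21); WM=15; [7,14) fires=4
i=11 t=20 v=1: → [14,21); WM=19

8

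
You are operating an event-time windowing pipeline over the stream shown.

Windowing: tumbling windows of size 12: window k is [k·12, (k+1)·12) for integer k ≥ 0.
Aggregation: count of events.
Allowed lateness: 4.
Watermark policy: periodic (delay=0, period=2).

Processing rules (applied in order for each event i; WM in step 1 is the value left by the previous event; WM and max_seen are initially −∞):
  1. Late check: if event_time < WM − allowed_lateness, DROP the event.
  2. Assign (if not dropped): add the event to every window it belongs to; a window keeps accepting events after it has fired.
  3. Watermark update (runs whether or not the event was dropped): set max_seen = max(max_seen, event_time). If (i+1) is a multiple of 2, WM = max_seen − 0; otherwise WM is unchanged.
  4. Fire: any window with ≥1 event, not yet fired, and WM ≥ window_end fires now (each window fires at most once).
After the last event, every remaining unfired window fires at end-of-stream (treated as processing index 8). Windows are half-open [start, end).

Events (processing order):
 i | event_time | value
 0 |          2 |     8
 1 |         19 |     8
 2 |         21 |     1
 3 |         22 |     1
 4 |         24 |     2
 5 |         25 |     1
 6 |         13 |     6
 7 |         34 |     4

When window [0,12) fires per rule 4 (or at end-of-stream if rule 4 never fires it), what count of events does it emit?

1

i=0 t=2 v=8: → [0,12); WM=−∞
i=1 t=19 v=8: → [12,24); WM=19; [0,12) fires=1
i=2 t=21 v=1: → [12,24); WM=19
i=3 t=22 v=1: → [12,24); WM=22
i=4 t=24 v=2: → [24,36); WM=22
i=5 t=25 v=1: → [24,36); WM=25; [12,24) fires=3
i=6 t=13 v=6: DROP (t<25-4); WM=25
i=7 t=34 v=4: → [24,36); WM=34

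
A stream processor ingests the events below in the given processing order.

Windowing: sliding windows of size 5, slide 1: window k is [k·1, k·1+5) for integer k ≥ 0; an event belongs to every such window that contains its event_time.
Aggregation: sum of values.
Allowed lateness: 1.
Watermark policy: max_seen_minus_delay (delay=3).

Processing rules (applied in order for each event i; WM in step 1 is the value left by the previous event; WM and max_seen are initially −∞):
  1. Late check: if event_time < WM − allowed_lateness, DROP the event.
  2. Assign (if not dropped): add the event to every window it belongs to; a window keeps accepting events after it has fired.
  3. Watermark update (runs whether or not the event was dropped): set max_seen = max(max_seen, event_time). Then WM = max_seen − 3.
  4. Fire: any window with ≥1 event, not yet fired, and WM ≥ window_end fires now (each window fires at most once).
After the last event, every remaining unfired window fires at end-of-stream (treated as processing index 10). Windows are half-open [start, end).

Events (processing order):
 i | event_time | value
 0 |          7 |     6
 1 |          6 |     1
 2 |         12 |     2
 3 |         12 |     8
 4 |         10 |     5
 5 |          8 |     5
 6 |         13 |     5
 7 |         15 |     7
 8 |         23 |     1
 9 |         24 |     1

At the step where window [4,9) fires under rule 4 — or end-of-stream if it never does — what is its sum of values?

i=0 t=7 v=6: → [7,12),[6,11),[5,10),[4,9),[3,8); WM=4
i=1 t=6 v=1: → [6,11),[5,10),[4,9),[3,8),[2,7); WM=4
i=2 t=12 v=2: → [12,17),[11,16),[10,15),[9,14),[8,13); WM=9; [2,7) fires=1 [3,8) fires=7 [4,9) fires=7
i=3 t=12 v=8: → [12,17),[11,16),[10,15),[9,14),[8,13); WM=9
i=4 t=10 v=5: → [10,15),[9,14),[8,13),[7,12),[6,11); WM=9
i=5 t=8 v=5: → [8,13),[7,12),[6,11),[5,10),[4,9); WM=9
i=6 t=13 v=5: → [13,18),[12,17),[11,16),[10,15),[9,14); WM=10; [5,10) fires=12
i=7 t=15 v=7: → [15,20),[14,19),[13,18),[12,17),[11,16); WM=12; [6,11) fires=17 [7,12) fires=16
i=8 t=23 v=1: → [23,28),[22,27),[21,26),[20,25),[19,24); WM=20; [8,13) fires=20 [9,14) fires=20 [10,15) fires=20 [11,16) fires=22 [12,17) fires=22 [13,18) fires=12 [14,19) fires=7 [15,20) fires=7
i=9 t=24 v=1: → [24,29),[23,28),[22,27),[21,26),[20,25); WM=21

7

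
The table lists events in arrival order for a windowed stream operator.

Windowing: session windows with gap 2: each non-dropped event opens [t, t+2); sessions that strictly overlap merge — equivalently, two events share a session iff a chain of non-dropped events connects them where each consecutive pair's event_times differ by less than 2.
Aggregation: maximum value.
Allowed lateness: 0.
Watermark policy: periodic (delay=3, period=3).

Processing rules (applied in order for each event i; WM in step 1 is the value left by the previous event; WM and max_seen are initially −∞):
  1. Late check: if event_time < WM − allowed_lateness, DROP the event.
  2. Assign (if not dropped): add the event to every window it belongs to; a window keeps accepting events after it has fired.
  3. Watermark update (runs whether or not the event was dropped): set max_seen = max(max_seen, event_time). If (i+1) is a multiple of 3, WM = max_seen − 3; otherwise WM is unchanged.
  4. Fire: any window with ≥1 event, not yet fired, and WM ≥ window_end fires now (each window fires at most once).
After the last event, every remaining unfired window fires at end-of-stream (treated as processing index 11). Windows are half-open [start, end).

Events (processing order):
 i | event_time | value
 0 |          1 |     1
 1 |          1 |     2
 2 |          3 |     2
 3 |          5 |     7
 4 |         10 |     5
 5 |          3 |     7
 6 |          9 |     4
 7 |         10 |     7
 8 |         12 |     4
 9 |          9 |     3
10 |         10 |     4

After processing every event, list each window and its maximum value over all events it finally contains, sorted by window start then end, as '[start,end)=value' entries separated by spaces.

[1,3)=2 [3,5)=7 [5,7)=7 [9,12)=7 [12,14)=4

i=0 t=1 v=1: → [1,3); WM=−∞
i=1 t=1 v=2: → [1,3); WM=−∞
i=2 t=3 v=2: → [3,5); WM=0
i=3 t=5 v=7: → [5,7); WM=0
i=4 t=10 v=5: → [10,12); WM=0
i=5 t=3 v=7: → [3,5); WM=7
i=6 t=9 v=4: → [9,12); WM=7
i=7 t=10 v=7: → [9,12); WM=7
i=8 t=12 v=4: → [12,14); WM=9
i=9 t=9 v=3: → [9,12); WM=9
i=10 t=10 v=4: → [9,12); WM=9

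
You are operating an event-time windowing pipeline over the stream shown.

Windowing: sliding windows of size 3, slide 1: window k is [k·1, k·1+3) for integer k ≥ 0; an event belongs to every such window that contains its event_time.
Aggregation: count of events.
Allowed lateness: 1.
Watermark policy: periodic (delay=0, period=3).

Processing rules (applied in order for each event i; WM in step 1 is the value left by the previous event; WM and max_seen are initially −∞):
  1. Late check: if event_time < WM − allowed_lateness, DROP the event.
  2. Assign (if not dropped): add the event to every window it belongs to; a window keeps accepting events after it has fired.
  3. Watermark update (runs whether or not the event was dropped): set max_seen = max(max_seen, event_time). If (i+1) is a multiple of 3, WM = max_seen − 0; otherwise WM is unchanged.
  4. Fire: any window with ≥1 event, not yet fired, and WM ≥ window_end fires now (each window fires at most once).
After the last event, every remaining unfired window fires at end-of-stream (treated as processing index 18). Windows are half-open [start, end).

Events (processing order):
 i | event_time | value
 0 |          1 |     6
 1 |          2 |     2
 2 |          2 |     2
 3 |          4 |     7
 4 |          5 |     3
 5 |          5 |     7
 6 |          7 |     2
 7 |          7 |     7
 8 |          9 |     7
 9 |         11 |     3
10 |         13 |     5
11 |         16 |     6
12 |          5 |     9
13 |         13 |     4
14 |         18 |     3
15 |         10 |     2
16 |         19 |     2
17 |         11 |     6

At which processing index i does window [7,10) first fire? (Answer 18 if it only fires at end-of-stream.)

11

i=0 t=1 v=6: → [1,4),[0,3); WM=−∞
i=1 t=2 v=2: → [2,5),[1,4),[0,3); WM=−∞
i=2 t=2 v=2: → [2,5),[1,4),[0,3); WM=2
i=3 t=4 v=7: → [4,7),[3,6),[2,5); WM=2
i=4 t=5 v=3: → [5,8),[4,7),[3,6); WM=2
i=5 t=5 v=7: → [5,8),[4,7),[3,6); WM=5; [0,3) fires=3 [1,4) fires=3 [2,5) fires=3
i=6 t=7 v=2: → [7,10),[6,9),[5,8); WM=5
i=7 t=7 v=7: → [7,10),[6,9),[5,8); WM=5
i=8 t=9 v=7: → [9,12),[8,11),[7,10); WM=9; [3,6) fires=3 [4,7) fires=3 [5,8) fires=4 [6,9) fires=2
i=9 t=11 v=3: → [11,14),[10,13),[9,12); WM=9
i=10 t=13 v=5: → [13,16),[12,15),[11,14); WM=9
i=11 t=16 v=6: → [16,19),[15,18),[14,17); WM=16; [7,10) fires=3 [8,11) fires=1 [9,12) fires=2 [10,13) fires=1 [11,14) fires=2 [12,15) fires=1 [13,16) fires=1
i=12 t=5 v=9: DROP (t<16-1); WM=16
i=13 t=13 v=4: DROP (t<16-1); WM=16
i=14 t=18 v=3: → [18,21),[17,20),[16,19); WM=18; [14,17) fires=1 [15,18) fires=1
i=15 t=10 v=2: DROP (t<18-1); WM=18
i=16 t=19 v=2: → [19,22),[18,21),[17,20); WM=18
i=17 t=11 v=6: DROP (t<18-1); WM=19; [16,19) fires=2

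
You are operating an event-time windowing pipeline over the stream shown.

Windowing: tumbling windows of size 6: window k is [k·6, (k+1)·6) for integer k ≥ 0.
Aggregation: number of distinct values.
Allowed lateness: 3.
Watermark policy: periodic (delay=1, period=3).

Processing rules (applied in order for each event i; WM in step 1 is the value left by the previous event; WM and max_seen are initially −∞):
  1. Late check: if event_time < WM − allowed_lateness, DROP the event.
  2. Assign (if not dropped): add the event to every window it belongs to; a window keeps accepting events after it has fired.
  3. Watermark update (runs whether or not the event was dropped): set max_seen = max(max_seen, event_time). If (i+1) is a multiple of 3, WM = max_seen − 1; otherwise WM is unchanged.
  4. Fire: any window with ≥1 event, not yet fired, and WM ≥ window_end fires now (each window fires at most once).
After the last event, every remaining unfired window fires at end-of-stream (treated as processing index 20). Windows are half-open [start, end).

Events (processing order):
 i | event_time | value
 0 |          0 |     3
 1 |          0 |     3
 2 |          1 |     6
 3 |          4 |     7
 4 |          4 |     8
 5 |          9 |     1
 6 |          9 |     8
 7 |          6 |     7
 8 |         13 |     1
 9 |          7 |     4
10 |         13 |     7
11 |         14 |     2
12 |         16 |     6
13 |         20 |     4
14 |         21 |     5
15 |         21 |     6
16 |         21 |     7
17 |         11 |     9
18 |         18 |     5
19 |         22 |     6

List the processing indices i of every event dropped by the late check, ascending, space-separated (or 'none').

i=0 t=0 v=3: → [0,6); WM=−∞
i=1 t=0 v=3: → [0,6); WM=−∞
i=2 t=1 v=6: → [0,6); WM=0
i=3 t=4 v=7: → [0,6); WM=0
i=4 t=4 v=8: → [0,6); WM=0
i=5 t=9 v=1: → [6,12); WM=8; [0,6) fires=4
i=6 t=9 v=8: → [6,12); WM=8
i=7 t=6 v=7: → [6,12); WM=8
i=8 t=13 v=1: → [12,18); WM=12; [6,12) fires=3
i=9 t=7 v=4: DROP (t<12-3); WM=12
i=10 t=13 v=7: → [12,18); WM=12
i=11 t=14 v=2: → [12,18); WM=13
i=12 t=16 v=6: → [12,18); WM=13
i=13 t=20 v=4: → [18,24); WM=13
i=14 t=21 v=5: → [18,24); WM=20; [12,18) fires=4
i=15 t=21 v=6: → [18,24); WM=20
i=16 t=21 v=7: → [18,24); WM=20
i=17 t=11 v=9: DROP (t<20-3); WM=20
i=18 t=18 v=5: → [18,24); WM=20
i=19 t=22 v=6: → [18,24); WM=20

9 17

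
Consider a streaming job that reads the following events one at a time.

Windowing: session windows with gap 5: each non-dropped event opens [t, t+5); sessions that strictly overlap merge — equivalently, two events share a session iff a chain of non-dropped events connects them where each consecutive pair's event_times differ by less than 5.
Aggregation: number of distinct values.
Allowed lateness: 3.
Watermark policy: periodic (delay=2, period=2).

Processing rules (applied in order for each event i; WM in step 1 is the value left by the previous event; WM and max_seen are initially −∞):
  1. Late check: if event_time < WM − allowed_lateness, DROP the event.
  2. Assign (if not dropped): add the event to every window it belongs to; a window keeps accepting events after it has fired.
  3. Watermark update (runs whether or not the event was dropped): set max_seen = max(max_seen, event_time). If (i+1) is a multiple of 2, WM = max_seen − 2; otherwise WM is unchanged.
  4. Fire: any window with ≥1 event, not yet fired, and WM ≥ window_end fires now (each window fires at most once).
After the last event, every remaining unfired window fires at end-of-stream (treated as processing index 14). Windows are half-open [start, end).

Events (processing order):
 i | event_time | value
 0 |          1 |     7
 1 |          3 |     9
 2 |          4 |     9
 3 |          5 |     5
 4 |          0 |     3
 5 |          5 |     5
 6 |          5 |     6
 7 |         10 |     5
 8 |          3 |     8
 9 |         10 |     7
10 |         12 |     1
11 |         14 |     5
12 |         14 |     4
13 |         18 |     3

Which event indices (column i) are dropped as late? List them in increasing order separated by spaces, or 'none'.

8

i=0 t=1 v=7: → [1,6); WM=−∞
i=1 t=3 v=9: → [1,8); WM=1
i=2 t=4 v=9: → [1,9); WM=1
i=3 t=5 v=5: → [1,10); WM=3
i=4 t=0 v=3: → [0,10); WM=3
i=5 t=5 v=5: → [0,10); WM=3
i=6 t=5 v=6: → [0,10); WM=3
i=7 t=10 v=5: → [10,15); WM=8
i=8 t=3 v=8: DROP (t<8-3); WM=8
i=9 t=10 v=7: → [10,15); WM=8
i=10 t=12 v=1: → [10,17); WM=8
i=11 t=14 v=5: → [10,19); WM=12
i=12 t=14 v=4: → [10,19); WM=12
i=13 t=18 v=3: → [10,23); WM=16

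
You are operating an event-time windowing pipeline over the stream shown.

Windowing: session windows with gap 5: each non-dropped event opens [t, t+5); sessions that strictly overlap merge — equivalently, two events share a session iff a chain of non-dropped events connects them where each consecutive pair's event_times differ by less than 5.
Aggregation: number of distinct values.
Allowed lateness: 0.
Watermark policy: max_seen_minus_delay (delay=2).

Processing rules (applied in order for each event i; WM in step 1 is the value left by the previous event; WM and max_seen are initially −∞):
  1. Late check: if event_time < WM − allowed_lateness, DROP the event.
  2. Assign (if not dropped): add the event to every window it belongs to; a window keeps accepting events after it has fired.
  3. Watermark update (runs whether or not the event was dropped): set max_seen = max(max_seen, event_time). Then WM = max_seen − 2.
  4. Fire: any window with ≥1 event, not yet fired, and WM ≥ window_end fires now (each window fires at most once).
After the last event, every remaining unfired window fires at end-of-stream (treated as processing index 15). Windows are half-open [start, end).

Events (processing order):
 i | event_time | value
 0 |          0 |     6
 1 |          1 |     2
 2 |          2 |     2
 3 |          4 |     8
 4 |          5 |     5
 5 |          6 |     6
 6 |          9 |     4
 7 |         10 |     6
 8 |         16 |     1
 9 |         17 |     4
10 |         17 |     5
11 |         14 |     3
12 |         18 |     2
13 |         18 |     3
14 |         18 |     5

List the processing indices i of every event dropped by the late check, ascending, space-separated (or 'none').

i=0 t=0 v=6: → [0,5); WM=-2
i=1 t=1 v=2: → [0,6); WM=-1
i=2 t=2 v=2: → [0,7); WM=0
i=3 t=4 v=8: → [0,9); WM=2
i=4 t=5 v=5: → [0,10); WM=3
i=5 t=6 v=6: → [0,11); WM=4
i=6 t=9 v=4: → [0,14); WM=7
i=7 t=10 v=6: → [0,15); WM=8
i=8 t=16 v=1: → [16,21); WM=14
i=9 t=17 v=4: → [16,22); WM=15
i=10 t=17 v=5: → [16,22); WM=15
i=11 t=14 v=3: DROP (t<15-0); WM=15
i=12 t=18 v=2: → [16,23); WM=16
i=13 t=18 v=3: → [16,23); WM=16
i=14 t=18 v=5: → [16,23); WM=16

11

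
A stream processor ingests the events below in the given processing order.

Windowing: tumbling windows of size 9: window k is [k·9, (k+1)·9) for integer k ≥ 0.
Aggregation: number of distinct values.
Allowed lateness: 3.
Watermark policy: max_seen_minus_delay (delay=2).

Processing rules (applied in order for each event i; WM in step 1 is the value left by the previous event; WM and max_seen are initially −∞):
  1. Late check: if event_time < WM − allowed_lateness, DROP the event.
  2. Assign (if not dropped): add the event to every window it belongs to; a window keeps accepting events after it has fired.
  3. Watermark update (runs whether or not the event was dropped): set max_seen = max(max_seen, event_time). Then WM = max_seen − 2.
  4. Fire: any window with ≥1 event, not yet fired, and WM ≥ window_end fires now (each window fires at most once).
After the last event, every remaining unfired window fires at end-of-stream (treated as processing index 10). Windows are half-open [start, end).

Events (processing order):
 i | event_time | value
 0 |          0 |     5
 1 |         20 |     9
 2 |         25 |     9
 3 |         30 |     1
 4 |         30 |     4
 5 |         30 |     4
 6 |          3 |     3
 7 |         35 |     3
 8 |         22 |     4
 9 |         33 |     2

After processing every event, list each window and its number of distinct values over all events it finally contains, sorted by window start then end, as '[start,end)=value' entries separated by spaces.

i=0 t=0 v=5: → [0,9); WM=-2
i=1 t=20 v=9: → [18,27); WM=18; [0,9) fires=1
i=2 t=25 v=9: → [18,27); WM=23
i=3 t=30 v=1: → [27,36); WM=28; [18,27) fires=1
i=4 t=30 v=4: → [27,36); WM=28
i=5 t=30 v=4: → [27,36); WM=28
i=6 t=3 v=3: DROP (t<28-3); WM=28
i=7 t=35 v=3: → [27,36); WM=33
i=8 t=22 v=4: DROP (t<33-3); WM=33
i=9 t=33 v=2: → [27,36); WM=33

[0,9)=1 [18,27)=1 [27,36)=4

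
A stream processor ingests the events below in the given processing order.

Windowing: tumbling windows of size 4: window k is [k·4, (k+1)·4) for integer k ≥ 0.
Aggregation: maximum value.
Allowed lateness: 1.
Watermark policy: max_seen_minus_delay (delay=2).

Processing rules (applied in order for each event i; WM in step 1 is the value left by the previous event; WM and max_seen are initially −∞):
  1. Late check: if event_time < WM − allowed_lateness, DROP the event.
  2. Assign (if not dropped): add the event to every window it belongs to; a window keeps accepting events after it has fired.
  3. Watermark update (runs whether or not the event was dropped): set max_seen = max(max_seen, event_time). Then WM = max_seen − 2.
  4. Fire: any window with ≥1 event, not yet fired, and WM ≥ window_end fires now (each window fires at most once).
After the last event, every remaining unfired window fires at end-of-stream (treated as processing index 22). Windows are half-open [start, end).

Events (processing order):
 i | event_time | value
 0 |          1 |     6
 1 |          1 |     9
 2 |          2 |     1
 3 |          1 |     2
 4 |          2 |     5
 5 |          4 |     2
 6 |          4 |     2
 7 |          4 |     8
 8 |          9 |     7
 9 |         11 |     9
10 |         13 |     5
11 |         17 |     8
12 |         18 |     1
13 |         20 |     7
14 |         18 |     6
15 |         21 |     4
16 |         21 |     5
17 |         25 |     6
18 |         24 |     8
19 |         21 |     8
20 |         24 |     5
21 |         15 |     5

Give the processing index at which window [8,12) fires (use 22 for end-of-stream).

11

i=0 t=1 v=6: → [0,4); WM=-1
i=1 t=1 v=9: → [0,4); WM=-1
i=2 t=2 v=1: → [0,4); WM=0
i=3 t=1 v=2: → [0,4); WM=0
i=4 t=2 v=5: → [0,4); WM=0
i=5 t=4 v=2: → [4,8); WM=2
i=6 t=4 v=2: → [4,8); WM=2
i=7 t=4 v=8: → [4,8); WM=2
i=8 t=9 v=7: → [8,12); WM=7; [0,4) fires=9
i=9 t=11 v=9: → [8,12); WM=9; [4,8) fires=8
i=10 t=13 v=5: → [12,16); WM=11
i=11 t=17 v=8: → [16,20); WM=15; [8,12) fires=9
i=12 t=18 v=1: → [16,20); WM=16; [12,16) fires=5
i=13 t=20 v=7: → [20,24); WM=18
i=14 t=18 v=6: → [16,20); WM=18
i=15 t=21 v=4: → [20,24); WM=19
i=16 t=21 v=5: → [20,24); WM=19
i=17 t=25 v=6: → [24,28); WM=23; [16,20) fires=8
i=18 t=24 v=8: → [24,28); WM=23
i=19 t=21 v=8: DROP (t<23-1); WM=23
i=20 t=24 v=5: → [24,28); WM=23
i=21 t=15 v=5: DROP (t<23-1); WM=23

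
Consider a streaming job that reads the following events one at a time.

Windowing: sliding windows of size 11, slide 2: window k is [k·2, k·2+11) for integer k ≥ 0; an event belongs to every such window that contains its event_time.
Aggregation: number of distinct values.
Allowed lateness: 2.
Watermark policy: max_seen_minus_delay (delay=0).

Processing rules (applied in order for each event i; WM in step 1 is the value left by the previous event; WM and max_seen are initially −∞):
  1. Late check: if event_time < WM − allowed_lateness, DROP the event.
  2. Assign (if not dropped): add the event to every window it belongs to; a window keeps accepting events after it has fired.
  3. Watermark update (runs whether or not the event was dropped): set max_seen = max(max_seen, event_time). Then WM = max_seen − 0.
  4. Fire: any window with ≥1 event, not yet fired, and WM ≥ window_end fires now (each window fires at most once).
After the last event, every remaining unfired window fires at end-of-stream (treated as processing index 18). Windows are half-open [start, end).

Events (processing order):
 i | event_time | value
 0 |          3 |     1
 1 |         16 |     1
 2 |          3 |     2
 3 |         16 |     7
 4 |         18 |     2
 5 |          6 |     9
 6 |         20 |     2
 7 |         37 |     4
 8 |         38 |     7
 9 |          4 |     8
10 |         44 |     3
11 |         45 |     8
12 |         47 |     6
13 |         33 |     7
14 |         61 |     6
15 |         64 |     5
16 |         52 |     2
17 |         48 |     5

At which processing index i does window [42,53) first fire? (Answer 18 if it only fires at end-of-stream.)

i=0 t=3 v=1: → [2,13),[0,11); WM=3
i=1 t=16 v=1: → [16,27),[14,25),[12,23),[10,21),[8,19),[6,17); WM=16; [0,11) fires=1 [2,13) fires=1
i=2 t=3 v=2: DROP (t<16-2); WM=16
i=3 t=16 v=7: → [16,27),[14,25),[12,23),[10,21),[8,19),[6,17); WM=16
i=4 t=18 v=2: → [18,29),[16,27),[14,25),[12,23),[10,21),[8,19); WM=18; [6,17) fires=2
i=5 t=6 v=9: DROP (t<18-2); WM=18
i=6 t=20 v=2: → [20,31),[18,29),[16,27),[14,25),[12,23),[10,21); WM=20; [8,19) fires=3
i=7 t=37 v=4: → [36,47),[34,45),[32,43),[30,41),[28,39); WM=37; [10,21) fires=3 [12,23) fires=3 [14,25) fires=3 [16,27) fires=3 [18,29) fires=1 [20,31) fires=1
i=8 t=38 v=7: → [38,49),[36,47),[34,45),[32,43),[30,41),[28,39); WM=38
i=9 t=4 v=8: DROP (t<38-2); WM=38
i=10 t=44 v=3: → [44,55),[42,53),[40,51),[38,49),[36,47),[34,45); WM=44; [28,39) fires=2 [30,41) fires=2 [32,43) fires=2
i=11 t=45 v=8: → [44,55),[42,53),[40,51),[38,49),[36,47); WM=45; [34,45) fires=3
i=12 t=47 v=6: → [46,57),[44,55),[42,53),[40,51),[38,49); WM=47; [36,47) fires=4
i=13 t=33 v=7: DROP (t<47-2); WM=47
i=14 t=61 v=6: → [60,71),[58,69),[56,67),[54,65),[52,63); WM=61; [38,49) fires=4 [40,51) fires=3 [42,53) fires=3 [44,55) fires=3 [46,57) fires=1
i=15 t=64 v=5: → [64,75),[62,73),[60,71),[58,69),[56,67),[54,65); WM=64; [52,63) fires=1
i=16 t=52 v=2: DROP (t<64-2); WM=64
i=17 t=48 v=5: DROP (t<64-2); WM=64

14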